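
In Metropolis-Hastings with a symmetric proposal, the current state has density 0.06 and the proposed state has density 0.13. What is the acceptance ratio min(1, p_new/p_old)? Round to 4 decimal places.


Ratio = p_new / p_old = 0.13 / 0.06 = 2.1667
Acceptance = min(1, 2.1667) = 1.0

1.0


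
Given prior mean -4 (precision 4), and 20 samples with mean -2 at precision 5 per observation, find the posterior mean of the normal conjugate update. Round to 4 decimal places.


The posterior mean is a precision-weighted average of prior and data.
Post. prec. = 4 + 100 = 104
Post. mean = (-16 + -200)/104 = -216/104 = -2.0769

-2.0769


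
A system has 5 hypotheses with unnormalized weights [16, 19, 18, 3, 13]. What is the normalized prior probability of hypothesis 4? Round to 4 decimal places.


The normalized prior is the weight divided by the total.
Total weight = 69
P(H4) = 3 / 69 = 0.0435

0.0435


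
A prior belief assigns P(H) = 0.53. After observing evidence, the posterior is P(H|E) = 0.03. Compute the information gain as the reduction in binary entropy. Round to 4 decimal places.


H(prior) = -0.53*log2(0.53) - 0.47*log2(0.47)
= 0.9974
H(post) = -0.03*log2(0.03) - 0.97*log2(0.97)
= 0.1944
IG = 0.9974 - 0.1944 = 0.803

0.803


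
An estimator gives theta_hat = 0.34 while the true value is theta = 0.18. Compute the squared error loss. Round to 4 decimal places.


The squared error loss is (theta_hat - theta)^2
= (0.34 - 0.18)^2
= (0.16)^2 = 0.0256

0.0256


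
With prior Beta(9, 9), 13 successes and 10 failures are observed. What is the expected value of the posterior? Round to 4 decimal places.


Posterior = Beta(22, 19)
E[theta] = alpha/(alpha+beta)
= 22/41 = 0.5366

0.5366


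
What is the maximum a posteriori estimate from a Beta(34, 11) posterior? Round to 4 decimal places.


The MAP estimate equals the mode of the distribution.
Mode of Beta(a,b) = (a-1)/(a+b-2)
= 33/43
= 0.7674

0.7674


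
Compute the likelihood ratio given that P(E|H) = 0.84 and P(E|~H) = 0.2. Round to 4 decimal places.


LR = P(E|H) / P(E|~H)
= 0.84 / 0.2 = 4.2

4.2


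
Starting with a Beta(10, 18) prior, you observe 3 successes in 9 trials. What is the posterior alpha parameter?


For a Beta-Binomial conjugate model:
Posterior alpha = prior alpha + number of successes
= 10 + 3 = 13

13


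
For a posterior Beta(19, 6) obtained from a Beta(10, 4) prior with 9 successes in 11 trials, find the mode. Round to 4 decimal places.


Mode = (alpha - 1) / (alpha + beta - 2)
= 18 / 23
= 0.7826

0.7826


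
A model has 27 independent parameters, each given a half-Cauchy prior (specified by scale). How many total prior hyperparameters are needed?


Each half-Cauchy prior needs 1 hyperparameter (scale).
Total = 1 * 27 = 27

27


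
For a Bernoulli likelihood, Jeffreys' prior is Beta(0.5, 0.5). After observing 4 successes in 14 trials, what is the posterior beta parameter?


Jeffreys' prior for Bernoulli is Beta(0.5, 0.5).
Posterior is Beta(0.5 + k, 0.5 + n - k).
Posterior beta = 0.5 + (n - k) = 0.5 + 10 = 10.5

10.5


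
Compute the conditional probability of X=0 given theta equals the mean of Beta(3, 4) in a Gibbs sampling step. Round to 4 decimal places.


Mean of Beta(3, 4) = 0.4286
P(X=0 | theta=0.4286) = 0.5714

0.5714


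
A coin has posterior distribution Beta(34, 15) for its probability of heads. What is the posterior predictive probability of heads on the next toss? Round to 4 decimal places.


Posterior predictive = E[theta] = alpha/(alpha+beta)
= 34/49
= 0.6939

0.6939


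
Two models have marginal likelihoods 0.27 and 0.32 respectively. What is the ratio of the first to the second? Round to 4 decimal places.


Evidence ratio = 0.27 / 0.32
= 0.8438

0.8438


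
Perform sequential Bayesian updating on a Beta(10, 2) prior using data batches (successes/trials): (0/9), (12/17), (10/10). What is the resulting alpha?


Accumulate successes: 22
Posterior alpha = prior alpha + sum of successes
= 10 + 22 = 32

32


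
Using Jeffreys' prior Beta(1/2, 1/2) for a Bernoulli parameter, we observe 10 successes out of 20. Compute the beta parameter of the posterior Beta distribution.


Conjugate update: Beta(0.5 + k, 0.5 + n - k).
k = 10, n - k = 10
Posterior beta = 0.5 + (n - k) = 0.5 + 10 = 10.5

10.5


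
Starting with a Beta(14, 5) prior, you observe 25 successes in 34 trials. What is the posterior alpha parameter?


For a Beta-Binomial conjugate model:
Posterior alpha = prior alpha + number of successes
= 14 + 25 = 39

39


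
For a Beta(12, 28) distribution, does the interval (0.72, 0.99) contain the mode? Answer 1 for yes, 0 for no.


Mode of Beta(a,b) = (a-1)/(a+b-2)
= (12-1)/(12+28-2) = 0.2895
Check: 0.72 <= 0.2895 <= 0.99?
Result: 0

0


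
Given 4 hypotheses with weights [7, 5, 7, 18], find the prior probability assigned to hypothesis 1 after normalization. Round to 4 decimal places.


To normalize, divide each weight by the sum of all weights.
Sum = 37
Prior(H1) = 7/37 = 0.1892

0.1892


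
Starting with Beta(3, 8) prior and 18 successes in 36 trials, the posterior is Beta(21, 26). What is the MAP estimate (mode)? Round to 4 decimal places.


The mode of Beta(a, b) when a > 1 and b > 1 is (a-1)/(a+b-2)
= (21 - 1) / (21 + 26 - 2)
= 20 / 45
= 0.4444

0.4444


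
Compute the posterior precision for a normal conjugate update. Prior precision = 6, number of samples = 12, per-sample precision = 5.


tau_post = tau_0 + n * tau
= 6 + 12 * 5 = 66

66


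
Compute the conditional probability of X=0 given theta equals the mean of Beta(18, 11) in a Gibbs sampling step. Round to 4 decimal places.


Mean of Beta(18, 11) = 0.6207
P(X=0 | theta=0.6207) = 0.3793

0.3793


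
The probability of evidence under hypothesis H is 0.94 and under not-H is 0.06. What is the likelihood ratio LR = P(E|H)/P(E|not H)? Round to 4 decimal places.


LR = 0.94 / 0.06
= 15.6667

15.6667


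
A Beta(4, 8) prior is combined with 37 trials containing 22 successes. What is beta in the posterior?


In conjugate updating:
beta_posterior = beta_prior + (n - k)
= 8 + (37 - 22)
= 8 + 15 = 23

23


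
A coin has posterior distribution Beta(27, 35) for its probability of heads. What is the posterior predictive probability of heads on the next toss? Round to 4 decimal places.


Posterior predictive = E[theta] = alpha/(alpha+beta)
= 27/62
= 0.4355

0.4355


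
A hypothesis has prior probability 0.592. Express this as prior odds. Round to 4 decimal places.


Odds = P(H) / P(not H) = 0.592 / 0.408
= 1.451

1.451


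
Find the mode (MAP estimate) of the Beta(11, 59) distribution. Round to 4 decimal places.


For Beta(a,b) with a,b > 1:
Mode = (a-1)/(a+b-2) = (11-1)/(70-2)
= 10/68 = 0.1471

0.1471


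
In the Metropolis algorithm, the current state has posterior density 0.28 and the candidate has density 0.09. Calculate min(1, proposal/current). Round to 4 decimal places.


Ratio = 0.09/0.28 = 0.3214
Acceptance probability = min(1, 0.3214)
= 0.3214

0.3214


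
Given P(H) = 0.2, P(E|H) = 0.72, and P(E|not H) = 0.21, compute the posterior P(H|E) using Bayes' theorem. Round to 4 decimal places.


By Bayes' theorem: P(H|E) = P(E|H)*P(H) / P(E)
P(E) = P(E|H)*P(H) + P(E|not H)*P(not H)
P(E) = 0.72*0.2 + 0.21*0.8 = 0.312
P(H|E) = 0.72*0.2 / 0.312 = 0.4615

0.4615


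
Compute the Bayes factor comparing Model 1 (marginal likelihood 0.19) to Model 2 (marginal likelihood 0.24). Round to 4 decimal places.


BF12 = marginal likelihood of M1 / marginal likelihood of M2
= 0.19/0.24
= 0.7917

0.7917


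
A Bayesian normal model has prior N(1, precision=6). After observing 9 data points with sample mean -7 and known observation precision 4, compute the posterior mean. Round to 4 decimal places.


Posterior mean = (prior_precision * prior_mean + n * data_precision * data_mean) / (prior_precision + n * data_precision)
Numerator = 6*1 + 9*4*-7 = -246
Denominator = 6 + 9*4 = 42
Posterior mean = -5.8571

-5.8571


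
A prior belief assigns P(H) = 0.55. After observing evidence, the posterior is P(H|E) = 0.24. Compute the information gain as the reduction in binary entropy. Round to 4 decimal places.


H(prior) = -0.55*log2(0.55) - 0.45*log2(0.45)
= 0.9928
H(post) = -0.24*log2(0.24) - 0.76*log2(0.76)
= 0.795
IG = 0.9928 - 0.795 = 0.1977

0.1977


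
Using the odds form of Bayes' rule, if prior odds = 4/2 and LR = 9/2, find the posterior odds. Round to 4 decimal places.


Bayes' rule in odds form: posterior odds = prior odds * LR
= (4 * 9) / (2 * 2)
= 36/4 = 9.0

9.0


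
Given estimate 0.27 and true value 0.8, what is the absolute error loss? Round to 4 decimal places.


Absolute error = |estimate - true|
= |-0.53| = 0.53

0.53


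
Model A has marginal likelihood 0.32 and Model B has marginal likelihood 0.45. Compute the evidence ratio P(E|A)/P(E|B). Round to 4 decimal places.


Evidence ratio = P(E|A) / P(E|B)
= 0.32 / 0.45
= 0.7111

0.7111


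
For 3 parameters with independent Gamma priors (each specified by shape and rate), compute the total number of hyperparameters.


A Gamma prior has 2 hyperparameters per parameter.
Total = 3 * 2 = 6

6


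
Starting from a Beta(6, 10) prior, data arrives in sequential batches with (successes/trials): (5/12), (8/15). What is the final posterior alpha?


In sequential Bayesian updating, we sum all successes.
Total successes = 13
Final alpha = 6 + 13 = 19

19


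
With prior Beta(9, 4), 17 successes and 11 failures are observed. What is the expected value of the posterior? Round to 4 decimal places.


Posterior = Beta(26, 15)
E[theta] = alpha/(alpha+beta)
= 26/41 = 0.6341

0.6341


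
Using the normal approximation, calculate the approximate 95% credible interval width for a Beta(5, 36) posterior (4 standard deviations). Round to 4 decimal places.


Var(Beta) = 5*36/(41^2 * 42) = 0.0025
SD = 0.0505
Width ~ 4*SD = 0.202

0.202


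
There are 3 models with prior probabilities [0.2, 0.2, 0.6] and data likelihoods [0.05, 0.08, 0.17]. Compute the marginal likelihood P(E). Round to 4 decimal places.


P(E) = sum over models of P(M_i) * P(E|M_i)
= 0.2*0.05 + 0.2*0.08 + 0.6*0.17
= 0.128

0.128


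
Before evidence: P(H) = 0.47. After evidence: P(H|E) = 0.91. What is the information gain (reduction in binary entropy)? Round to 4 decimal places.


Prior entropy = 0.9974
Posterior entropy = 0.4365
Information gain = 0.9974 - 0.4365 = 0.5609

0.5609


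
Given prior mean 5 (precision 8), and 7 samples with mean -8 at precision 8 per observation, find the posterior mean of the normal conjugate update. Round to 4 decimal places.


The posterior mean is a precision-weighted average of prior and data.
Post. prec. = 8 + 56 = 64
Post. mean = (40 + -448)/64 = -408/64 = -6.375

-6.375


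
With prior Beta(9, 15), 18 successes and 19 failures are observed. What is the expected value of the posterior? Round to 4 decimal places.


Posterior = Beta(27, 34)
E[theta] = alpha/(alpha+beta)
= 27/61 = 0.4426

0.4426


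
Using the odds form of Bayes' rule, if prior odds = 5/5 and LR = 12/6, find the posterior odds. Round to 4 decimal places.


Bayes' rule in odds form: posterior odds = prior odds * LR
= (5 * 12) / (5 * 6)
= 60/30 = 2.0

2.0


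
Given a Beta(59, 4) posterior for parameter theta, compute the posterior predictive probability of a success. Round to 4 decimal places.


For a Beta-Bernoulli model, the predictive probability is the mean:
P(success) = 59/(59+4) = 59/63 = 0.9365

0.9365


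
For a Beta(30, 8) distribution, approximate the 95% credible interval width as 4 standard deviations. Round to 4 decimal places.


Variance of Beta(a,b) = ab / ((a+b)^2 * (a+b+1))
= 30*8 / ((38)^2 * 39)
= 0.0043
SD = sqrt(0.0043) = 0.0653
Width = 4 * SD = 0.2611

0.2611


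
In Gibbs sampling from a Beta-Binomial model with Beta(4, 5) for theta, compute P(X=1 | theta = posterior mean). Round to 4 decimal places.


Posterior mean = alpha/(alpha+beta) = 4/9 = 0.4444
P(X=1|theta=mean) = theta = 0.4444

0.4444


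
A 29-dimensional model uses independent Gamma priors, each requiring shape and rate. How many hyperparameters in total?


Per parameter: 2 (shape and rate).
Total = 29 * 2 = 58

58


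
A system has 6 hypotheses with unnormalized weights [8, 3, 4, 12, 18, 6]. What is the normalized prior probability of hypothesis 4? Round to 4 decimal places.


The normalized prior is the weight divided by the total.
Total weight = 51
P(H4) = 12 / 51 = 0.2353

0.2353


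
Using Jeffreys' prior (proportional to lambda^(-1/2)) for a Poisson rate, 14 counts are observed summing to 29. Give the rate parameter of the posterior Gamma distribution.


Conjugate update: Gamma(prior_shape + S, prior_rate + n).
Prior shape = 0.5, prior rate = 0.
Posterior rate = 0 + n = 14

14.0


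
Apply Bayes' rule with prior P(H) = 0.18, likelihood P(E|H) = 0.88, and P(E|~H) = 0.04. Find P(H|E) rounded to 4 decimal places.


Step 1: Compute marginal P(E) = P(E|H)P(H) + P(E|~H)P(~H)
= 0.88*0.18 + 0.04*0.82 = 0.1912
Step 2: P(H|E) = P(E|H)P(H)/P(E) = 0.1584/0.1912
= 0.8285

0.8285


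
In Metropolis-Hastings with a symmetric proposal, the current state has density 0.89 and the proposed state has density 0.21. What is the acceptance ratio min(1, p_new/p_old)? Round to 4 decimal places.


Ratio = p_new / p_old = 0.21 / 0.89 = 0.236
Acceptance = min(1, 0.236) = 0.236

0.236


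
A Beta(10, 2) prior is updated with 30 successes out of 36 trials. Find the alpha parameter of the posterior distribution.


In the Beta-Binomial conjugate update:
alpha_post = alpha_prior + successes
= 10 + 30
= 40

40


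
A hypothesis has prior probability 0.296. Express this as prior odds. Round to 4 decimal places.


Odds = P(H) / P(not H) = 0.296 / 0.704
= 0.4205

0.4205


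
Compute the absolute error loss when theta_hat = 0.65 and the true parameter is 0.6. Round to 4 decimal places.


L = |theta_hat - theta_true|
= |0.65 - 0.6| = 0.05

0.05


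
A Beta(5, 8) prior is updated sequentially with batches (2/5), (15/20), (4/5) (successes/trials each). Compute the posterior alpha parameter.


Sequential conjugate updating is equivalent to a single batch update.
Total successes across all batches = 21
alpha_posterior = alpha_prior + total_successes = 5 + 21
= 26

26


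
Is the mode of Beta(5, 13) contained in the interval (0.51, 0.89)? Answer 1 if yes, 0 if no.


Mode = (a-1)/(a+b-2) = 4/16 = 0.25
Interval: (0.51, 0.89)
Contains mode? 0

0


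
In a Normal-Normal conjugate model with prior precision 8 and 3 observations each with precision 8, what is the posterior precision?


Posterior precision = prior precision + n * observation precision
= 8 + 3 * 8
= 8 + 24 = 32

32


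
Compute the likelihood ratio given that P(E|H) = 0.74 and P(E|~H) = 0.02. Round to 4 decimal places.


LR = P(E|H) / P(E|~H)
= 0.74 / 0.02 = 37.0

37.0


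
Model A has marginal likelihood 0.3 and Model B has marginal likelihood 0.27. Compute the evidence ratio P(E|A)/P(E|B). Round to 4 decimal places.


Evidence ratio = P(E|A) / P(E|B)
= 0.3 / 0.27
= 1.1111

1.1111


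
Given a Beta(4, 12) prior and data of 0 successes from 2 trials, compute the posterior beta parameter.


Number of failures = 2 - 0 = 2
Posterior beta = 12 + 2 = 14

14


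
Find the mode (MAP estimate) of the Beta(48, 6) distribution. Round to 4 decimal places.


For Beta(a,b) with a,b > 1:
Mode = (a-1)/(a+b-2) = (48-1)/(54-2)
= 47/52 = 0.9038

0.9038


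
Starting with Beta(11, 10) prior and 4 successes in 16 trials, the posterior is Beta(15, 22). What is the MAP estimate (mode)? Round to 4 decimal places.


The mode of Beta(a, b) when a > 1 and b > 1 is (a-1)/(a+b-2)
= (15 - 1) / (15 + 22 - 2)
= 14 / 35
= 0.4

0.4


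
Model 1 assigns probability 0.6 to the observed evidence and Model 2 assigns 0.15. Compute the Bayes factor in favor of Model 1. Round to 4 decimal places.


BF = P(data|M1) / P(data|M2)
= 0.6 / 0.15 = 4.0

4.0


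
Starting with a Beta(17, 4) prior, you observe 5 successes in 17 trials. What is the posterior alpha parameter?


For a Beta-Binomial conjugate model:
Posterior alpha = prior alpha + number of successes
= 17 + 5 = 22

22


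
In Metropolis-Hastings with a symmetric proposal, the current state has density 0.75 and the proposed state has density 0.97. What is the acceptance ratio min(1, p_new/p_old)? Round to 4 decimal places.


Ratio = p_new / p_old = 0.97 / 0.75 = 1.2933
Acceptance = min(1, 1.2933) = 1.0

1.0


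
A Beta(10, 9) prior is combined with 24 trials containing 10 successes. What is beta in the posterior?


In conjugate updating:
beta_posterior = beta_prior + (n - k)
= 9 + (24 - 10)
= 9 + 14 = 23

23


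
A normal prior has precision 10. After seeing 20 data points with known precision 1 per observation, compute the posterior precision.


In the conjugate normal model, precisions add:
tau_posterior = tau_prior + n * tau_data
= 10 + 20*1 = 30

30


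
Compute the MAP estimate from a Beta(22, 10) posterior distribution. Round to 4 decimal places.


MAP = mode of Beta distribution
= (alpha - 1)/(alpha + beta - 2)
= (22-1)/(22+10-2)
= 21/30 = 0.7

0.7


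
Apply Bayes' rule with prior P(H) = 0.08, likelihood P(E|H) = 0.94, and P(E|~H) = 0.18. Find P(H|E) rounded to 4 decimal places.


Step 1: Compute marginal P(E) = P(E|H)P(H) + P(E|~H)P(~H)
= 0.94*0.08 + 0.18*0.92 = 0.2408
Step 2: P(H|E) = P(E|H)P(H)/P(E) = 0.0752/0.2408
= 0.3123

0.3123


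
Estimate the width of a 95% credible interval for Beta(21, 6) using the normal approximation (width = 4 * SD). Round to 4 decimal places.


For Beta(a,b): Var = ab/((a+b)^2(a+b+1))
Var = 0.0062, SD = 0.0786
Approximate 95% CI width = 4 * 0.0786 = 0.3143

0.3143


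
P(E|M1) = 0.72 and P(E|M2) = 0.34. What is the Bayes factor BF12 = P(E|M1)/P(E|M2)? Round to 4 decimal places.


Bayes factor BF12 = P(E|M1) / P(E|M2)
= 0.72 / 0.34
= 2.1176

2.1176


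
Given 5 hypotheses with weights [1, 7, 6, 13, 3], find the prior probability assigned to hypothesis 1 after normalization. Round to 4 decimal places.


To normalize, divide each weight by the sum of all weights.
Sum = 30
Prior(H1) = 1/30 = 0.0333

0.0333


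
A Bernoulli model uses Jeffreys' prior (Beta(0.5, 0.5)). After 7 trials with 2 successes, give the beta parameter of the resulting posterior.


Posterior = Beta(prior_alpha + successes, prior_beta + failures)
= Beta(0.5 + 2, 0.5 + 5)
Posterior beta = 0.5 + (n - k) = 0.5 + 5 = 5.5

5.5


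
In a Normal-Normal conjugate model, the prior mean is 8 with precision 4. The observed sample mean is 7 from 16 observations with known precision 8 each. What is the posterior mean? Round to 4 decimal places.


Posterior precision = tau0 + n*tau = 4 + 16*8 = 132
Posterior mean = (tau0*mu0 + n*tau*xbar) / posterior_precision
= (4*8 + 16*8*7) / 132
= 928 / 132 = 7.0303

7.0303


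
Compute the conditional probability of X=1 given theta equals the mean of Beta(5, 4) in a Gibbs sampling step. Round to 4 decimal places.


Mean of Beta(5, 4) = 0.5556
P(X=1 | theta=0.5556) = 0.5556

0.5556


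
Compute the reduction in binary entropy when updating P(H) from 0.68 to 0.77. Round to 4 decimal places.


H_before = -p*log2(p) - (1-p)*log2(1-p) for p=0.68: 0.9044
H_after for p=0.77: 0.778
Reduction = 0.9044 - 0.778 = 0.1264

0.1264


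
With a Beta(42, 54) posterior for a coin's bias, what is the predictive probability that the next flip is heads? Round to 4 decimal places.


The predictive probability equals the posterior mean.
P(next = heads) = alpha / (alpha + beta)
= 42 / 96 = 0.4375

0.4375


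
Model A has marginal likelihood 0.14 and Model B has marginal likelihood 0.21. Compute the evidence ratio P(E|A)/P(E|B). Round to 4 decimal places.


Evidence ratio = P(E|A) / P(E|B)
= 0.14 / 0.21
= 0.6667

0.6667


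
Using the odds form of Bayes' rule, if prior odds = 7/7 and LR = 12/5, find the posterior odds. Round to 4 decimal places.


Bayes' rule in odds form: posterior odds = prior odds * LR
= (7 * 12) / (7 * 5)
= 84/35 = 2.4

2.4


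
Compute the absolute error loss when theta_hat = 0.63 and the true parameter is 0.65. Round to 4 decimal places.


L = |theta_hat - theta_true|
= |0.63 - 0.65| = 0.02

0.02


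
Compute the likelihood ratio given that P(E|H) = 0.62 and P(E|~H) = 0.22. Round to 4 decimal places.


LR = P(E|H) / P(E|~H)
= 0.62 / 0.22 = 2.8182

2.8182


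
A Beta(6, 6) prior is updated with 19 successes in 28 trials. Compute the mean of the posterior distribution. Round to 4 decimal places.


After update: Beta(25, 15)
Mean = 25 / (25 + 15) = 25 / 40
= 0.625

0.625


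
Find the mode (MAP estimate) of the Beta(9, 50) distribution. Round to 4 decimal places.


For Beta(a,b) with a,b > 1:
Mode = (a-1)/(a+b-2) = (9-1)/(59-2)
= 8/57 = 0.1404

0.1404


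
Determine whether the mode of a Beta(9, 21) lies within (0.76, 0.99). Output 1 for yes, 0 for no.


First find the mode: (a-1)/(a+b-2) = 0.2857
Is 0.2857 in (0.76, 0.99)? 0

0


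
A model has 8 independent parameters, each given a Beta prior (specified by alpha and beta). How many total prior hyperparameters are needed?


Each Beta prior needs 2 hyperparameters (alpha and beta).
Total = 2 * 8 = 16

16


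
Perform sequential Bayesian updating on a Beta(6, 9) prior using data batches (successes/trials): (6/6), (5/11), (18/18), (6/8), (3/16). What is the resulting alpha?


Accumulate successes: 38
Posterior alpha = prior alpha + sum of successes
= 6 + 38 = 44

44


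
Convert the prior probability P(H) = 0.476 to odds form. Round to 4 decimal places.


P(not H) = 1 - 0.476 = 0.524
Odds = 0.476 / 0.524 = 0.9084

0.9084


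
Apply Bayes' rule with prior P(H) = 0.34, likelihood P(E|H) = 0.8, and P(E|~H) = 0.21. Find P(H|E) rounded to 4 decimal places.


Step 1: Compute marginal P(E) = P(E|H)P(H) + P(E|~H)P(~H)
= 0.8*0.34 + 0.21*0.66 = 0.4106
Step 2: P(H|E) = P(E|H)P(H)/P(E) = 0.272/0.4106
= 0.6624

0.6624


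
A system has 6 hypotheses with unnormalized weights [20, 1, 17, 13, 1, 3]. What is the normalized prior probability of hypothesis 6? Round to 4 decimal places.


The normalized prior is the weight divided by the total.
Total weight = 55
P(H6) = 3 / 55 = 0.0545

0.0545


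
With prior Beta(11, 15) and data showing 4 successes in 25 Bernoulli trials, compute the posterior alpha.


Conjugate update: alpha_posterior = alpha_prior + k
= 11 + 4 = 15

15


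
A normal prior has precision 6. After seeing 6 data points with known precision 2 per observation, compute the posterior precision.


In the conjugate normal model, precisions add:
tau_posterior = tau_prior + n * tau_data
= 6 + 6*2 = 18

18


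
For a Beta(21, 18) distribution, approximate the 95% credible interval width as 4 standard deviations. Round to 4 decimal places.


Variance of Beta(a,b) = ab / ((a+b)^2 * (a+b+1))
= 21*18 / ((39)^2 * 40)
= 0.0062
SD = sqrt(0.0062) = 0.0788
Width = 4 * SD = 0.3153

0.3153


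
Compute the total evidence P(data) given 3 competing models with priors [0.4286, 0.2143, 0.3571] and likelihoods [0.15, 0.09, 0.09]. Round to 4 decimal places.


Marginal likelihood = sum P(model_i) * P(data|model_i)
Model 1: 0.4286 * 0.15 = 0.0643
Model 2: 0.2143 * 0.09 = 0.0193
Model 3: 0.3571 * 0.09 = 0.0321
Total = 0.1157

0.1157


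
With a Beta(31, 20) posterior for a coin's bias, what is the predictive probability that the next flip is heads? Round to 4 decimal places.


The predictive probability equals the posterior mean.
P(next = heads) = alpha / (alpha + beta)
= 31 / 51 = 0.6078

0.6078


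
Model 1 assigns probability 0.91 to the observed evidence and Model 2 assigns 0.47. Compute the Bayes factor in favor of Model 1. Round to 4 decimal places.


BF = P(data|M1) / P(data|M2)
= 0.91 / 0.47 = 1.9362

1.9362


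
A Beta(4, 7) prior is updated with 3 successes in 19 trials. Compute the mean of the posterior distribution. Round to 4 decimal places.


After update: Beta(7, 23)
Mean = 7 / (7 + 23) = 7 / 30
= 0.2333

0.2333


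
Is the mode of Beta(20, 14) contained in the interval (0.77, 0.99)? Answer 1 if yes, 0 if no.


Mode = (a-1)/(a+b-2) = 19/32 = 0.5938
Interval: (0.77, 0.99)
Contains mode? 0

0


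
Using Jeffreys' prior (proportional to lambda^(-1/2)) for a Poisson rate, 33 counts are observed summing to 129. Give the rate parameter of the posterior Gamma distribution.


Conjugate update: Gamma(prior_shape + S, prior_rate + n).
Prior shape = 0.5, prior rate = 0.
Posterior rate = 0 + n = 33

33.0


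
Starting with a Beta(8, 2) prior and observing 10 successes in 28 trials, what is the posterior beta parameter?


Posterior beta = prior beta + failures
Failures = 28 - 10 = 18
beta_post = 2 + 18 = 20

20


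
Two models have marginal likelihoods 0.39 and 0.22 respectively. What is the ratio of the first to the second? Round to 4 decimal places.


Evidence ratio = 0.39 / 0.22
= 1.7727

1.7727


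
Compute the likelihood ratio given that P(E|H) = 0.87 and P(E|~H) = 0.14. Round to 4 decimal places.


LR = P(E|H) / P(E|~H)
= 0.87 / 0.14 = 6.2143

6.2143


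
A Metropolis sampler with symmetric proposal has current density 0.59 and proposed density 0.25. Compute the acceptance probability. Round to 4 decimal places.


For symmetric proposals, acceptance = min(1, pi(x*)/pi(x))
= min(1, 0.25/0.59)
= min(1, 0.4237) = 0.4237

0.4237


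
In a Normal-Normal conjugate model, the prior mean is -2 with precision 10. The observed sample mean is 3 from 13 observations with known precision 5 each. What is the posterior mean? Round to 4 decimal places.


Posterior precision = tau0 + n*tau = 10 + 13*5 = 75
Posterior mean = (tau0*mu0 + n*tau*xbar) / posterior_precision
= (10*-2 + 13*5*3) / 75
= 175 / 75 = 2.3333

2.3333


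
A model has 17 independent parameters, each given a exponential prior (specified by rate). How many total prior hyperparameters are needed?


Each exponential prior needs 1 hyperparameter (rate).
Total = 1 * 17 = 17

17


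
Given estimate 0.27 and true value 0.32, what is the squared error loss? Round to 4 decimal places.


Squared error = (estimate - true)^2
Difference = -0.05
Loss = -0.05^2 = 0.0025

0.0025


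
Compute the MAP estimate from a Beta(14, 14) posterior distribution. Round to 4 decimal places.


MAP = mode of Beta distribution
= (alpha - 1)/(alpha + beta - 2)
= (14-1)/(14+14-2)
= 13/26 = 0.5

0.5


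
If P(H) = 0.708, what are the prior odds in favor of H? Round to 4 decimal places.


Prior odds = P(H) / (1 - P(H))
= 0.708 / 0.292
= 2.4247

2.4247


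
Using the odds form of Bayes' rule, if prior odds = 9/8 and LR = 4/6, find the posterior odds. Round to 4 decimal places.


Bayes' rule in odds form: posterior odds = prior odds * LR
= (9 * 4) / (8 * 6)
= 36/48 = 0.75

0.75


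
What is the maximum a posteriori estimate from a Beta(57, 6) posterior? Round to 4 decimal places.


The MAP estimate equals the mode of the distribution.
Mode of Beta(a,b) = (a-1)/(a+b-2)
= 56/61
= 0.918

0.918


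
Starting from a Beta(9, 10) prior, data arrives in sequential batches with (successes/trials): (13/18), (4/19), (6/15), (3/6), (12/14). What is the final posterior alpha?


In sequential Bayesian updating, we sum all successes.
Total successes = 38
Final alpha = 9 + 38 = 47

47


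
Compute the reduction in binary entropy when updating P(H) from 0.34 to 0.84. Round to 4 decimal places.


H_before = -p*log2(p) - (1-p)*log2(1-p) for p=0.34: 0.9248
H_after for p=0.84: 0.6343
Reduction = 0.9248 - 0.6343 = 0.2905

0.2905


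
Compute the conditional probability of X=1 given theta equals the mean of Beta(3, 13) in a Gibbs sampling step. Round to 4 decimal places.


Mean of Beta(3, 13) = 0.1875
P(X=1 | theta=0.1875) = 0.1875

0.1875


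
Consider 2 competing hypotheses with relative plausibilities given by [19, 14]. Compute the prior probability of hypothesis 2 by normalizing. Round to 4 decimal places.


Sum of weights = 19 + 14 = 33
Normalized prior for H2 = 14 / 33
= 0.4242

0.4242


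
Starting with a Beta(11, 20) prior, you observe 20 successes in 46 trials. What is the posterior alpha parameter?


For a Beta-Binomial conjugate model:
Posterior alpha = prior alpha + number of successes
= 11 + 20 = 31

31


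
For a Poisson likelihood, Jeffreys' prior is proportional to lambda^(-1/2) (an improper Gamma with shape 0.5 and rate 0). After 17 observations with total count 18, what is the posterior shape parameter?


Jeffreys' prior for Poisson is proportional to lambda^(-1/2).
Posterior is Gamma(0.5 + S, 0 + n) = Gamma(0.5 + 18, 17).
Posterior shape = 0.5 + S = 0.5 + 18 = 18.5

18.5


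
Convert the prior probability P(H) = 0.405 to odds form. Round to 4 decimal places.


P(not H) = 1 - 0.405 = 0.595
Odds = 0.405 / 0.595 = 0.6807

0.6807


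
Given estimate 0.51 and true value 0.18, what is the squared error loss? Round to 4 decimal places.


Squared error = (estimate - true)^2
Difference = 0.33
Loss = 0.33^2 = 0.1089

0.1089


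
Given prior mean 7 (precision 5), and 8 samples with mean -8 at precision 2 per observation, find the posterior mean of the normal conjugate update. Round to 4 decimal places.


The posterior mean is a precision-weighted average of prior and data.
Post. prec. = 5 + 16 = 21
Post. mean = (35 + -128)/21 = -93/21 = -4.4286

-4.4286


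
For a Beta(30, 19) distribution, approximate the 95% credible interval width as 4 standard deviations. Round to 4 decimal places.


Variance of Beta(a,b) = ab / ((a+b)^2 * (a+b+1))
= 30*19 / ((49)^2 * 50)
= 0.0047
SD = sqrt(0.0047) = 0.0689
Width = 4 * SD = 0.2756

0.2756


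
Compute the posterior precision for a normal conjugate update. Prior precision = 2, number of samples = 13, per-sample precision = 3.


tau_post = tau_0 + n * tau
= 2 + 13 * 3 = 41

41


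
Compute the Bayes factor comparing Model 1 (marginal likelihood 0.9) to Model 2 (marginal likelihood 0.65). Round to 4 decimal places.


BF12 = marginal likelihood of M1 / marginal likelihood of M2
= 0.9/0.65
= 1.3846

1.3846


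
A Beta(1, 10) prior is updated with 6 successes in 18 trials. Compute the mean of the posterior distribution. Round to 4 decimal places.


After update: Beta(7, 22)
Mean = 7 / (7 + 22) = 7 / 29
= 0.2414

0.2414


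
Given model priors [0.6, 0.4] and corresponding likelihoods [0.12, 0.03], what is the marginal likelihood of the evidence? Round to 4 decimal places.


P(E) = sum_i P(M_i) P(E|M_i)
= 0.072 + 0.012
= 0.084

0.084


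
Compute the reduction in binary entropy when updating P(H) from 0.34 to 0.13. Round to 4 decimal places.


H_before = -p*log2(p) - (1-p)*log2(1-p) for p=0.34: 0.9248
H_after for p=0.13: 0.5574
Reduction = 0.9248 - 0.5574 = 0.3674

0.3674


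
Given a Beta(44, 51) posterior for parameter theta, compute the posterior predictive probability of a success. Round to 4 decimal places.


For a Beta-Bernoulli model, the predictive probability is the mean:
P(success) = 44/(44+51) = 44/95 = 0.4632

0.4632


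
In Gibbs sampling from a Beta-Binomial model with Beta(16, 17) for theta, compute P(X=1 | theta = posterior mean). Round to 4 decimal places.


Posterior mean = alpha/(alpha+beta) = 16/33 = 0.4848
P(X=1|theta=mean) = theta = 0.4848

0.4848


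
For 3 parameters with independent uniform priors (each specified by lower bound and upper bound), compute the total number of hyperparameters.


A uniform prior has 2 hyperparameters per parameter.
Total = 3 * 2 = 6

6


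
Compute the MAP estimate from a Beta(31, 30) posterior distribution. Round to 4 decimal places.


MAP = mode of Beta distribution
= (alpha - 1)/(alpha + beta - 2)
= (31-1)/(31+30-2)
= 30/59 = 0.5085

0.5085


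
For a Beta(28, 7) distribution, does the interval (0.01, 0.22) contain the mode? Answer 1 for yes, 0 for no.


Mode of Beta(a,b) = (a-1)/(a+b-2)
= (28-1)/(28+7-2) = 0.8182
Check: 0.01 <= 0.8182 <= 0.22?
Result: 0

0


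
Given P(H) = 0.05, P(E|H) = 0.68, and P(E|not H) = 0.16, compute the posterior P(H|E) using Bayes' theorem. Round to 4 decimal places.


By Bayes' theorem: P(H|E) = P(E|H)*P(H) / P(E)
P(E) = P(E|H)*P(H) + P(E|not H)*P(not H)
P(E) = 0.68*0.05 + 0.16*0.95 = 0.186
P(H|E) = 0.68*0.05 / 0.186 = 0.1828

0.1828


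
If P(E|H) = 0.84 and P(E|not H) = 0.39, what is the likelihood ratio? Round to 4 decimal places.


Likelihood ratio = P(E|H) / P(E|not H)
= 0.84 / 0.39
= 2.1538

2.1538


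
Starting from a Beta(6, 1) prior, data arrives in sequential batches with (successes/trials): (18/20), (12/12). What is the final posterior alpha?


In sequential Bayesian updating, we sum all successes.
Total successes = 30
Final alpha = 6 + 30 = 36

36


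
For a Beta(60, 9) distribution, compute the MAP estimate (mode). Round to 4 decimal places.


MAP = mode = (a-1)/(a+b-2)
= (60-1)/(60+9-2)
= 59/67 = 0.8806

0.8806


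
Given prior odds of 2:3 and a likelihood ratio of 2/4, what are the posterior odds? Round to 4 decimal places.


Posterior odds = prior odds * LR
Prior odds = 2/3 = 0.6667
LR = 2/4 = 0.5
Posterior odds = 0.6667 * 0.5 = 0.3333

0.3333


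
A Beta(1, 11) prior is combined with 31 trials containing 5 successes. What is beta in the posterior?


In conjugate updating:
beta_posterior = beta_prior + (n - k)
= 11 + (31 - 5)
= 11 + 26 = 37

37


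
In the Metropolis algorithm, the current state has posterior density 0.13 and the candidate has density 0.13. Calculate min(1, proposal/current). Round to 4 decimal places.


Ratio = 0.13/0.13 = 1.0
Acceptance probability = min(1, 1.0)
= 1.0

1.0


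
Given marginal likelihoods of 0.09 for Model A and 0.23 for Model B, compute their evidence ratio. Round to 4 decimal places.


Ratio = ML(A) / ML(B) = 0.09/0.23
= 0.3913

0.3913


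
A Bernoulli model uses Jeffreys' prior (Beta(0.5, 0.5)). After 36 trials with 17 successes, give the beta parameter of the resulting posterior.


Posterior = Beta(prior_alpha + successes, prior_beta + failures)
= Beta(0.5 + 17, 0.5 + 19)
Posterior beta = 0.5 + (n - k) = 0.5 + 19 = 19.5

19.5


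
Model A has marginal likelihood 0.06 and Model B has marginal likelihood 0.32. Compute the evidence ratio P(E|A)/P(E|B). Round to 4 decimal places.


Evidence ratio = P(E|A) / P(E|B)
= 0.06 / 0.32
= 0.1875

0.1875


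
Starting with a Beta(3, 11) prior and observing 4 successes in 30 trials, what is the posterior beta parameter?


Posterior beta = prior beta + failures
Failures = 30 - 4 = 26
beta_post = 11 + 26 = 37

37


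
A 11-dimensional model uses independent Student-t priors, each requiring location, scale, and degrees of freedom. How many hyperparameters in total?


Per parameter: 3 (location, scale, and degrees of freedom).
Total = 11 * 3 = 33

33


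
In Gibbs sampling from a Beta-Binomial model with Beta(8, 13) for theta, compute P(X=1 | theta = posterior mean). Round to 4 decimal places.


Posterior mean = alpha/(alpha+beta) = 8/21 = 0.381
P(X=1|theta=mean) = theta = 0.381

0.381


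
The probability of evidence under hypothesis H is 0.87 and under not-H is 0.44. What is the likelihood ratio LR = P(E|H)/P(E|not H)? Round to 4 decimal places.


LR = 0.87 / 0.44
= 1.9773

1.9773


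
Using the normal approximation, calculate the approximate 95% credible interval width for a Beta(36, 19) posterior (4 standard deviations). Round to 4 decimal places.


Var(Beta) = 36*19/(55^2 * 56) = 0.004
SD = 0.0635
Width ~ 4*SD = 0.2542

0.2542


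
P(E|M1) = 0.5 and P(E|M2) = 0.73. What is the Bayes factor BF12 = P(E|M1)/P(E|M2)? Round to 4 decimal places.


Bayes factor BF12 = P(E|M1) / P(E|M2)
= 0.5 / 0.73
= 0.6849

0.6849


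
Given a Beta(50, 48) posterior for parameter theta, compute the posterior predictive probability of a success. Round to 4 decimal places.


For a Beta-Bernoulli model, the predictive probability is the mean:
P(success) = 50/(50+48) = 50/98 = 0.5102

0.5102


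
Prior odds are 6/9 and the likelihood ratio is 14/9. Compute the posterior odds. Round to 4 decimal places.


Posterior odds = prior odds * likelihood ratio
= (6/9) * (14/9)
= 84 / 81
= 1.037

1.037


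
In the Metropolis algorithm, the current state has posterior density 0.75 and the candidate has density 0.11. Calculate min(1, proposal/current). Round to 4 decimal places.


Ratio = 0.11/0.75 = 0.1467
Acceptance probability = min(1, 0.1467)
= 0.1467

0.1467


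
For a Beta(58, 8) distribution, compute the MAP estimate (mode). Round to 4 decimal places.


MAP = mode = (a-1)/(a+b-2)
= (58-1)/(58+8-2)
= 57/64 = 0.8906

0.8906


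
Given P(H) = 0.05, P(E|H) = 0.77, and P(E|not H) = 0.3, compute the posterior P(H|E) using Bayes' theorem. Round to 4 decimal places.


By Bayes' theorem: P(H|E) = P(E|H)*P(H) / P(E)
P(E) = P(E|H)*P(H) + P(E|not H)*P(not H)
P(E) = 0.77*0.05 + 0.3*0.95 = 0.3235
P(H|E) = 0.77*0.05 / 0.3235 = 0.119

0.119


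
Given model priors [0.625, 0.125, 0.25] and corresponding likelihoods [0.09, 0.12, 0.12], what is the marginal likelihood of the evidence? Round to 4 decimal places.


P(E) = sum_i P(M_i) P(E|M_i)
= 0.0562 + 0.015 + 0.03
= 0.1012

0.1012


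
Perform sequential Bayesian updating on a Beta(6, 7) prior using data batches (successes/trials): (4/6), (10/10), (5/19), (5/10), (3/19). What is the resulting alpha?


Accumulate successes: 27
Posterior alpha = prior alpha + sum of successes
= 6 + 27 = 33

33


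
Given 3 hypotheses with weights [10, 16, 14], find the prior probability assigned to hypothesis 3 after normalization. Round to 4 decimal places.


To normalize, divide each weight by the sum of all weights.
Sum = 40
Prior(H3) = 14/40 = 0.35

0.35


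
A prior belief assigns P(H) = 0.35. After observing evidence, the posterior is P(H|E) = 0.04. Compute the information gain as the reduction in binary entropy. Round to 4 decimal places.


H(prior) = -0.35*log2(0.35) - 0.65*log2(0.65)
= 0.9341
H(post) = -0.04*log2(0.04) - 0.96*log2(0.96)
= 0.2423
IG = 0.9341 - 0.2423 = 0.6918

0.6918


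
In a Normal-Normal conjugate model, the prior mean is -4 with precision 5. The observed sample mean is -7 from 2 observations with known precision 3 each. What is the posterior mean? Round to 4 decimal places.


Posterior precision = tau0 + n*tau = 5 + 2*3 = 11
Posterior mean = (tau0*mu0 + n*tau*xbar) / posterior_precision
= (5*-4 + 2*3*-7) / 11
= -62 / 11 = -5.6364

-5.6364


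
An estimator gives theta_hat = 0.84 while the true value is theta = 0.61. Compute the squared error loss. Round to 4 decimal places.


The squared error loss is (theta_hat - theta)^2
= (0.84 - 0.61)^2
= (0.23)^2 = 0.0529

0.0529


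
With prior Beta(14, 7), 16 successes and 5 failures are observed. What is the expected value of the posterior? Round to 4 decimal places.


Posterior = Beta(30, 12)
E[theta] = alpha/(alpha+beta)
= 30/42 = 0.7143

0.7143


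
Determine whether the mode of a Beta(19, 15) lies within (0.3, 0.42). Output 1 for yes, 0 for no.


First find the mode: (a-1)/(a+b-2) = 0.5625
Is 0.5625 in (0.3, 0.42)? 0

0


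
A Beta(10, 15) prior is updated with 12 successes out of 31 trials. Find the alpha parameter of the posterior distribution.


In the Beta-Binomial conjugate update:
alpha_post = alpha_prior + successes
= 10 + 12
= 22

22


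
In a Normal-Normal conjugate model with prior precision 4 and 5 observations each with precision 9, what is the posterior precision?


Posterior precision = prior precision + n * observation precision
= 4 + 5 * 9
= 4 + 45 = 49

49


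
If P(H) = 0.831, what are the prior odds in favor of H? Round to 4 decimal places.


Prior odds = P(H) / (1 - P(H))
= 0.831 / 0.169
= 4.9172

4.9172
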